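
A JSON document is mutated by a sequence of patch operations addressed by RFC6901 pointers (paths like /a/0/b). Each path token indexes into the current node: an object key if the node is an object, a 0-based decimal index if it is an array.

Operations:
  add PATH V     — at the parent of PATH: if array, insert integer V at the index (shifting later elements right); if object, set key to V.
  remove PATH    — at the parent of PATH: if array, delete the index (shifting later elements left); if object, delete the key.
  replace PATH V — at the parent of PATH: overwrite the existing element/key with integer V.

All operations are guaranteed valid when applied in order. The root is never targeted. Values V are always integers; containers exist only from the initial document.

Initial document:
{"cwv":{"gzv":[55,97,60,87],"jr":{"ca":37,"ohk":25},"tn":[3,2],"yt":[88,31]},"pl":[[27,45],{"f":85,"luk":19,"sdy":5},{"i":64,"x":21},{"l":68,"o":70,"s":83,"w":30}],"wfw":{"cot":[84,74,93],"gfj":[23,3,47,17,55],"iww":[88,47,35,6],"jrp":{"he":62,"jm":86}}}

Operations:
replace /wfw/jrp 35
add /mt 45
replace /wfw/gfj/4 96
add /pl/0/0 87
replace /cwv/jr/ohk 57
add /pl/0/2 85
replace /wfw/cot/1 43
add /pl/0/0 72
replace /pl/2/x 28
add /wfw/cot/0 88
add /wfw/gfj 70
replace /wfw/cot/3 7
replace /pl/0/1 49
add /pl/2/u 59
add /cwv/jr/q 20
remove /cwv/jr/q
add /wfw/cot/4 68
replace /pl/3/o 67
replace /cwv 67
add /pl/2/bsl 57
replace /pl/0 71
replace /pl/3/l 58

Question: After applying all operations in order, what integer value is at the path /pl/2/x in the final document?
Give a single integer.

Answer: 28

Derivation:
After op 1 (replace /wfw/jrp 35): {"cwv":{"gzv":[55,97,60,87],"jr":{"ca":37,"ohk":25},"tn":[3,2],"yt":[88,31]},"pl":[[27,45],{"f":85,"luk":19,"sdy":5},{"i":64,"x":21},{"l":68,"o":70,"s":83,"w":30}],"wfw":{"cot":[84,74,93],"gfj":[23,3,47,17,55],"iww":[88,47,35,6],"jrp":35}}
After op 2 (add /mt 45): {"cwv":{"gzv":[55,97,60,87],"jr":{"ca":37,"ohk":25},"tn":[3,2],"yt":[88,31]},"mt":45,"pl":[[27,45],{"f":85,"luk":19,"sdy":5},{"i":64,"x":21},{"l":68,"o":70,"s":83,"w":30}],"wfw":{"cot":[84,74,93],"gfj":[23,3,47,17,55],"iww":[88,47,35,6],"jrp":35}}
After op 3 (replace /wfw/gfj/4 96): {"cwv":{"gzv":[55,97,60,87],"jr":{"ca":37,"ohk":25},"tn":[3,2],"yt":[88,31]},"mt":45,"pl":[[27,45],{"f":85,"luk":19,"sdy":5},{"i":64,"x":21},{"l":68,"o":70,"s":83,"w":30}],"wfw":{"cot":[84,74,93],"gfj":[23,3,47,17,96],"iww":[88,47,35,6],"jrp":35}}
After op 4 (add /pl/0/0 87): {"cwv":{"gzv":[55,97,60,87],"jr":{"ca":37,"ohk":25},"tn":[3,2],"yt":[88,31]},"mt":45,"pl":[[87,27,45],{"f":85,"luk":19,"sdy":5},{"i":64,"x":21},{"l":68,"o":70,"s":83,"w":30}],"wfw":{"cot":[84,74,93],"gfj":[23,3,47,17,96],"iww":[88,47,35,6],"jrp":35}}
After op 5 (replace /cwv/jr/ohk 57): {"cwv":{"gzv":[55,97,60,87],"jr":{"ca":37,"ohk":57},"tn":[3,2],"yt":[88,31]},"mt":45,"pl":[[87,27,45],{"f":85,"luk":19,"sdy":5},{"i":64,"x":21},{"l":68,"o":70,"s":83,"w":30}],"wfw":{"cot":[84,74,93],"gfj":[23,3,47,17,96],"iww":[88,47,35,6],"jrp":35}}
After op 6 (add /pl/0/2 85): {"cwv":{"gzv":[55,97,60,87],"jr":{"ca":37,"ohk":57},"tn":[3,2],"yt":[88,31]},"mt":45,"pl":[[87,27,85,45],{"f":85,"luk":19,"sdy":5},{"i":64,"x":21},{"l":68,"o":70,"s":83,"w":30}],"wfw":{"cot":[84,74,93],"gfj":[23,3,47,17,96],"iww":[88,47,35,6],"jrp":35}}
After op 7 (replace /wfw/cot/1 43): {"cwv":{"gzv":[55,97,60,87],"jr":{"ca":37,"ohk":57},"tn":[3,2],"yt":[88,31]},"mt":45,"pl":[[87,27,85,45],{"f":85,"luk":19,"sdy":5},{"i":64,"x":21},{"l":68,"o":70,"s":83,"w":30}],"wfw":{"cot":[84,43,93],"gfj":[23,3,47,17,96],"iww":[88,47,35,6],"jrp":35}}
After op 8 (add /pl/0/0 72): {"cwv":{"gzv":[55,97,60,87],"jr":{"ca":37,"ohk":57},"tn":[3,2],"yt":[88,31]},"mt":45,"pl":[[72,87,27,85,45],{"f":85,"luk":19,"sdy":5},{"i":64,"x":21},{"l":68,"o":70,"s":83,"w":30}],"wfw":{"cot":[84,43,93],"gfj":[23,3,47,17,96],"iww":[88,47,35,6],"jrp":35}}
After op 9 (replace /pl/2/x 28): {"cwv":{"gzv":[55,97,60,87],"jr":{"ca":37,"ohk":57},"tn":[3,2],"yt":[88,31]},"mt":45,"pl":[[72,87,27,85,45],{"f":85,"luk":19,"sdy":5},{"i":64,"x":28},{"l":68,"o":70,"s":83,"w":30}],"wfw":{"cot":[84,43,93],"gfj":[23,3,47,17,96],"iww":[88,47,35,6],"jrp":35}}
After op 10 (add /wfw/cot/0 88): {"cwv":{"gzv":[55,97,60,87],"jr":{"ca":37,"ohk":57},"tn":[3,2],"yt":[88,31]},"mt":45,"pl":[[72,87,27,85,45],{"f":85,"luk":19,"sdy":5},{"i":64,"x":28},{"l":68,"o":70,"s":83,"w":30}],"wfw":{"cot":[88,84,43,93],"gfj":[23,3,47,17,96],"iww":[88,47,35,6],"jrp":35}}
After op 11 (add /wfw/gfj 70): {"cwv":{"gzv":[55,97,60,87],"jr":{"ca":37,"ohk":57},"tn":[3,2],"yt":[88,31]},"mt":45,"pl":[[72,87,27,85,45],{"f":85,"luk":19,"sdy":5},{"i":64,"x":28},{"l":68,"o":70,"s":83,"w":30}],"wfw":{"cot":[88,84,43,93],"gfj":70,"iww":[88,47,35,6],"jrp":35}}
After op 12 (replace /wfw/cot/3 7): {"cwv":{"gzv":[55,97,60,87],"jr":{"ca":37,"ohk":57},"tn":[3,2],"yt":[88,31]},"mt":45,"pl":[[72,87,27,85,45],{"f":85,"luk":19,"sdy":5},{"i":64,"x":28},{"l":68,"o":70,"s":83,"w":30}],"wfw":{"cot":[88,84,43,7],"gfj":70,"iww":[88,47,35,6],"jrp":35}}
After op 13 (replace /pl/0/1 49): {"cwv":{"gzv":[55,97,60,87],"jr":{"ca":37,"ohk":57},"tn":[3,2],"yt":[88,31]},"mt":45,"pl":[[72,49,27,85,45],{"f":85,"luk":19,"sdy":5},{"i":64,"x":28},{"l":68,"o":70,"s":83,"w":30}],"wfw":{"cot":[88,84,43,7],"gfj":70,"iww":[88,47,35,6],"jrp":35}}
After op 14 (add /pl/2/u 59): {"cwv":{"gzv":[55,97,60,87],"jr":{"ca":37,"ohk":57},"tn":[3,2],"yt":[88,31]},"mt":45,"pl":[[72,49,27,85,45],{"f":85,"luk":19,"sdy":5},{"i":64,"u":59,"x":28},{"l":68,"o":70,"s":83,"w":30}],"wfw":{"cot":[88,84,43,7],"gfj":70,"iww":[88,47,35,6],"jrp":35}}
After op 15 (add /cwv/jr/q 20): {"cwv":{"gzv":[55,97,60,87],"jr":{"ca":37,"ohk":57,"q":20},"tn":[3,2],"yt":[88,31]},"mt":45,"pl":[[72,49,27,85,45],{"f":85,"luk":19,"sdy":5},{"i":64,"u":59,"x":28},{"l":68,"o":70,"s":83,"w":30}],"wfw":{"cot":[88,84,43,7],"gfj":70,"iww":[88,47,35,6],"jrp":35}}
After op 16 (remove /cwv/jr/q): {"cwv":{"gzv":[55,97,60,87],"jr":{"ca":37,"ohk":57},"tn":[3,2],"yt":[88,31]},"mt":45,"pl":[[72,49,27,85,45],{"f":85,"luk":19,"sdy":5},{"i":64,"u":59,"x":28},{"l":68,"o":70,"s":83,"w":30}],"wfw":{"cot":[88,84,43,7],"gfj":70,"iww":[88,47,35,6],"jrp":35}}
After op 17 (add /wfw/cot/4 68): {"cwv":{"gzv":[55,97,60,87],"jr":{"ca":37,"ohk":57},"tn":[3,2],"yt":[88,31]},"mt":45,"pl":[[72,49,27,85,45],{"f":85,"luk":19,"sdy":5},{"i":64,"u":59,"x":28},{"l":68,"o":70,"s":83,"w":30}],"wfw":{"cot":[88,84,43,7,68],"gfj":70,"iww":[88,47,35,6],"jrp":35}}
After op 18 (replace /pl/3/o 67): {"cwv":{"gzv":[55,97,60,87],"jr":{"ca":37,"ohk":57},"tn":[3,2],"yt":[88,31]},"mt":45,"pl":[[72,49,27,85,45],{"f":85,"luk":19,"sdy":5},{"i":64,"u":59,"x":28},{"l":68,"o":67,"s":83,"w":30}],"wfw":{"cot":[88,84,43,7,68],"gfj":70,"iww":[88,47,35,6],"jrp":35}}
After op 19 (replace /cwv 67): {"cwv":67,"mt":45,"pl":[[72,49,27,85,45],{"f":85,"luk":19,"sdy":5},{"i":64,"u":59,"x":28},{"l":68,"o":67,"s":83,"w":30}],"wfw":{"cot":[88,84,43,7,68],"gfj":70,"iww":[88,47,35,6],"jrp":35}}
After op 20 (add /pl/2/bsl 57): {"cwv":67,"mt":45,"pl":[[72,49,27,85,45],{"f":85,"luk":19,"sdy":5},{"bsl":57,"i":64,"u":59,"x":28},{"l":68,"o":67,"s":83,"w":30}],"wfw":{"cot":[88,84,43,7,68],"gfj":70,"iww":[88,47,35,6],"jrp":35}}
After op 21 (replace /pl/0 71): {"cwv":67,"mt":45,"pl":[71,{"f":85,"luk":19,"sdy":5},{"bsl":57,"i":64,"u":59,"x":28},{"l":68,"o":67,"s":83,"w":30}],"wfw":{"cot":[88,84,43,7,68],"gfj":70,"iww":[88,47,35,6],"jrp":35}}
After op 22 (replace /pl/3/l 58): {"cwv":67,"mt":45,"pl":[71,{"f":85,"luk":19,"sdy":5},{"bsl":57,"i":64,"u":59,"x":28},{"l":58,"o":67,"s":83,"w":30}],"wfw":{"cot":[88,84,43,7,68],"gfj":70,"iww":[88,47,35,6],"jrp":35}}
Value at /pl/2/x: 28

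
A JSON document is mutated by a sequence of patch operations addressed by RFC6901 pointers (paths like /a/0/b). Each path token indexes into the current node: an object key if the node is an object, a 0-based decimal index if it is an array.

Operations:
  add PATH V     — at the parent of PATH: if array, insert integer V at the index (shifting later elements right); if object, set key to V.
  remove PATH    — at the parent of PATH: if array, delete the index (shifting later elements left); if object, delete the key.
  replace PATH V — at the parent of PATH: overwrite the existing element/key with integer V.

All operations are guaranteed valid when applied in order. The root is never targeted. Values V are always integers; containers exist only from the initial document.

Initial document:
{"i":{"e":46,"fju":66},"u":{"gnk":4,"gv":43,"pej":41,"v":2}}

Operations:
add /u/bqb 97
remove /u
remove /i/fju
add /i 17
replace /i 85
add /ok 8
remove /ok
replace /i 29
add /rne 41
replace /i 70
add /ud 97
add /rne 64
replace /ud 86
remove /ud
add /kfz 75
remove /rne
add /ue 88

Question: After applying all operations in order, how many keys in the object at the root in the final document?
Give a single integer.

Answer: 3

Derivation:
After op 1 (add /u/bqb 97): {"i":{"e":46,"fju":66},"u":{"bqb":97,"gnk":4,"gv":43,"pej":41,"v":2}}
After op 2 (remove /u): {"i":{"e":46,"fju":66}}
After op 3 (remove /i/fju): {"i":{"e":46}}
After op 4 (add /i 17): {"i":17}
After op 5 (replace /i 85): {"i":85}
After op 6 (add /ok 8): {"i":85,"ok":8}
After op 7 (remove /ok): {"i":85}
After op 8 (replace /i 29): {"i":29}
After op 9 (add /rne 41): {"i":29,"rne":41}
After op 10 (replace /i 70): {"i":70,"rne":41}
After op 11 (add /ud 97): {"i":70,"rne":41,"ud":97}
After op 12 (add /rne 64): {"i":70,"rne":64,"ud":97}
After op 13 (replace /ud 86): {"i":70,"rne":64,"ud":86}
After op 14 (remove /ud): {"i":70,"rne":64}
After op 15 (add /kfz 75): {"i":70,"kfz":75,"rne":64}
After op 16 (remove /rne): {"i":70,"kfz":75}
After op 17 (add /ue 88): {"i":70,"kfz":75,"ue":88}
Size at the root: 3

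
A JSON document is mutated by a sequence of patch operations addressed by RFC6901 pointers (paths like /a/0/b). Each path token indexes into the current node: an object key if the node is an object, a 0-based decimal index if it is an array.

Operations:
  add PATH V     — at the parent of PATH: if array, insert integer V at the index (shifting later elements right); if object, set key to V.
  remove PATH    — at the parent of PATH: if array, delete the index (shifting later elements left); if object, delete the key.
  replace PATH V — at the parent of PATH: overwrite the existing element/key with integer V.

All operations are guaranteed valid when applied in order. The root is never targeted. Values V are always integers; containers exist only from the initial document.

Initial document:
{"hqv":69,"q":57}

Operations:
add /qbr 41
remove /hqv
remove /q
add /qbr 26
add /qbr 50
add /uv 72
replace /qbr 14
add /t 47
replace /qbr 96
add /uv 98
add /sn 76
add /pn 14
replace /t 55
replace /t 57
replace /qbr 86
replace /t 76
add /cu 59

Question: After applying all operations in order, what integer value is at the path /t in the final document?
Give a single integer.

After op 1 (add /qbr 41): {"hqv":69,"q":57,"qbr":41}
After op 2 (remove /hqv): {"q":57,"qbr":41}
After op 3 (remove /q): {"qbr":41}
After op 4 (add /qbr 26): {"qbr":26}
After op 5 (add /qbr 50): {"qbr":50}
After op 6 (add /uv 72): {"qbr":50,"uv":72}
After op 7 (replace /qbr 14): {"qbr":14,"uv":72}
After op 8 (add /t 47): {"qbr":14,"t":47,"uv":72}
After op 9 (replace /qbr 96): {"qbr":96,"t":47,"uv":72}
After op 10 (add /uv 98): {"qbr":96,"t":47,"uv":98}
After op 11 (add /sn 76): {"qbr":96,"sn":76,"t":47,"uv":98}
After op 12 (add /pn 14): {"pn":14,"qbr":96,"sn":76,"t":47,"uv":98}
After op 13 (replace /t 55): {"pn":14,"qbr":96,"sn":76,"t":55,"uv":98}
After op 14 (replace /t 57): {"pn":14,"qbr":96,"sn":76,"t":57,"uv":98}
After op 15 (replace /qbr 86): {"pn":14,"qbr":86,"sn":76,"t":57,"uv":98}
After op 16 (replace /t 76): {"pn":14,"qbr":86,"sn":76,"t":76,"uv":98}
After op 17 (add /cu 59): {"cu":59,"pn":14,"qbr":86,"sn":76,"t":76,"uv":98}
Value at /t: 76

Answer: 76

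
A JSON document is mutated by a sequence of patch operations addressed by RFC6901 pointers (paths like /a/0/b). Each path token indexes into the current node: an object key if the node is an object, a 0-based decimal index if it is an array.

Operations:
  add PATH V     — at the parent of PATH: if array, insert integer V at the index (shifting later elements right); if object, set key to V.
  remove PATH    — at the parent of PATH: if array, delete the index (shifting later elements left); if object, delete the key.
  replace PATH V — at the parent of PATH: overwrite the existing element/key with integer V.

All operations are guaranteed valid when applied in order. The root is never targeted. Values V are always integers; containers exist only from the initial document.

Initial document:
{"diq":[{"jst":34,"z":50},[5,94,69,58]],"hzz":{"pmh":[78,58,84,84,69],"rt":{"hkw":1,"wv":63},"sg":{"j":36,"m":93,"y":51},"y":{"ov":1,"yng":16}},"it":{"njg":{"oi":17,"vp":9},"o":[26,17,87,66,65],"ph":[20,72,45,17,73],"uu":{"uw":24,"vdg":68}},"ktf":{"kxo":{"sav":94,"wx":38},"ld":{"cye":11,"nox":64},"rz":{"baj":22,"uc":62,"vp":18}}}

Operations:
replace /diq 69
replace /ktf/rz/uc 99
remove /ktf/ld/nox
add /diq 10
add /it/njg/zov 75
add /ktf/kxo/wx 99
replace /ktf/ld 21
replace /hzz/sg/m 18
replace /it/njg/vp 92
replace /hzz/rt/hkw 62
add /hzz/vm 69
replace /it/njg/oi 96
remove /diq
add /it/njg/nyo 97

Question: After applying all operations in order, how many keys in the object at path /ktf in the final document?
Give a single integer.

Answer: 3

Derivation:
After op 1 (replace /diq 69): {"diq":69,"hzz":{"pmh":[78,58,84,84,69],"rt":{"hkw":1,"wv":63},"sg":{"j":36,"m":93,"y":51},"y":{"ov":1,"yng":16}},"it":{"njg":{"oi":17,"vp":9},"o":[26,17,87,66,65],"ph":[20,72,45,17,73],"uu":{"uw":24,"vdg":68}},"ktf":{"kxo":{"sav":94,"wx":38},"ld":{"cye":11,"nox":64},"rz":{"baj":22,"uc":62,"vp":18}}}
After op 2 (replace /ktf/rz/uc 99): {"diq":69,"hzz":{"pmh":[78,58,84,84,69],"rt":{"hkw":1,"wv":63},"sg":{"j":36,"m":93,"y":51},"y":{"ov":1,"yng":16}},"it":{"njg":{"oi":17,"vp":9},"o":[26,17,87,66,65],"ph":[20,72,45,17,73],"uu":{"uw":24,"vdg":68}},"ktf":{"kxo":{"sav":94,"wx":38},"ld":{"cye":11,"nox":64},"rz":{"baj":22,"uc":99,"vp":18}}}
After op 3 (remove /ktf/ld/nox): {"diq":69,"hzz":{"pmh":[78,58,84,84,69],"rt":{"hkw":1,"wv":63},"sg":{"j":36,"m":93,"y":51},"y":{"ov":1,"yng":16}},"it":{"njg":{"oi":17,"vp":9},"o":[26,17,87,66,65],"ph":[20,72,45,17,73],"uu":{"uw":24,"vdg":68}},"ktf":{"kxo":{"sav":94,"wx":38},"ld":{"cye":11},"rz":{"baj":22,"uc":99,"vp":18}}}
After op 4 (add /diq 10): {"diq":10,"hzz":{"pmh":[78,58,84,84,69],"rt":{"hkw":1,"wv":63},"sg":{"j":36,"m":93,"y":51},"y":{"ov":1,"yng":16}},"it":{"njg":{"oi":17,"vp":9},"o":[26,17,87,66,65],"ph":[20,72,45,17,73],"uu":{"uw":24,"vdg":68}},"ktf":{"kxo":{"sav":94,"wx":38},"ld":{"cye":11},"rz":{"baj":22,"uc":99,"vp":18}}}
After op 5 (add /it/njg/zov 75): {"diq":10,"hzz":{"pmh":[78,58,84,84,69],"rt":{"hkw":1,"wv":63},"sg":{"j":36,"m":93,"y":51},"y":{"ov":1,"yng":16}},"it":{"njg":{"oi":17,"vp":9,"zov":75},"o":[26,17,87,66,65],"ph":[20,72,45,17,73],"uu":{"uw":24,"vdg":68}},"ktf":{"kxo":{"sav":94,"wx":38},"ld":{"cye":11},"rz":{"baj":22,"uc":99,"vp":18}}}
After op 6 (add /ktf/kxo/wx 99): {"diq":10,"hzz":{"pmh":[78,58,84,84,69],"rt":{"hkw":1,"wv":63},"sg":{"j":36,"m":93,"y":51},"y":{"ov":1,"yng":16}},"it":{"njg":{"oi":17,"vp":9,"zov":75},"o":[26,17,87,66,65],"ph":[20,72,45,17,73],"uu":{"uw":24,"vdg":68}},"ktf":{"kxo":{"sav":94,"wx":99},"ld":{"cye":11},"rz":{"baj":22,"uc":99,"vp":18}}}
After op 7 (replace /ktf/ld 21): {"diq":10,"hzz":{"pmh":[78,58,84,84,69],"rt":{"hkw":1,"wv":63},"sg":{"j":36,"m":93,"y":51},"y":{"ov":1,"yng":16}},"it":{"njg":{"oi":17,"vp":9,"zov":75},"o":[26,17,87,66,65],"ph":[20,72,45,17,73],"uu":{"uw":24,"vdg":68}},"ktf":{"kxo":{"sav":94,"wx":99},"ld":21,"rz":{"baj":22,"uc":99,"vp":18}}}
After op 8 (replace /hzz/sg/m 18): {"diq":10,"hzz":{"pmh":[78,58,84,84,69],"rt":{"hkw":1,"wv":63},"sg":{"j":36,"m":18,"y":51},"y":{"ov":1,"yng":16}},"it":{"njg":{"oi":17,"vp":9,"zov":75},"o":[26,17,87,66,65],"ph":[20,72,45,17,73],"uu":{"uw":24,"vdg":68}},"ktf":{"kxo":{"sav":94,"wx":99},"ld":21,"rz":{"baj":22,"uc":99,"vp":18}}}
After op 9 (replace /it/njg/vp 92): {"diq":10,"hzz":{"pmh":[78,58,84,84,69],"rt":{"hkw":1,"wv":63},"sg":{"j":36,"m":18,"y":51},"y":{"ov":1,"yng":16}},"it":{"njg":{"oi":17,"vp":92,"zov":75},"o":[26,17,87,66,65],"ph":[20,72,45,17,73],"uu":{"uw":24,"vdg":68}},"ktf":{"kxo":{"sav":94,"wx":99},"ld":21,"rz":{"baj":22,"uc":99,"vp":18}}}
After op 10 (replace /hzz/rt/hkw 62): {"diq":10,"hzz":{"pmh":[78,58,84,84,69],"rt":{"hkw":62,"wv":63},"sg":{"j":36,"m":18,"y":51},"y":{"ov":1,"yng":16}},"it":{"njg":{"oi":17,"vp":92,"zov":75},"o":[26,17,87,66,65],"ph":[20,72,45,17,73],"uu":{"uw":24,"vdg":68}},"ktf":{"kxo":{"sav":94,"wx":99},"ld":21,"rz":{"baj":22,"uc":99,"vp":18}}}
After op 11 (add /hzz/vm 69): {"diq":10,"hzz":{"pmh":[78,58,84,84,69],"rt":{"hkw":62,"wv":63},"sg":{"j":36,"m":18,"y":51},"vm":69,"y":{"ov":1,"yng":16}},"it":{"njg":{"oi":17,"vp":92,"zov":75},"o":[26,17,87,66,65],"ph":[20,72,45,17,73],"uu":{"uw":24,"vdg":68}},"ktf":{"kxo":{"sav":94,"wx":99},"ld":21,"rz":{"baj":22,"uc":99,"vp":18}}}
After op 12 (replace /it/njg/oi 96): {"diq":10,"hzz":{"pmh":[78,58,84,84,69],"rt":{"hkw":62,"wv":63},"sg":{"j":36,"m":18,"y":51},"vm":69,"y":{"ov":1,"yng":16}},"it":{"njg":{"oi":96,"vp":92,"zov":75},"o":[26,17,87,66,65],"ph":[20,72,45,17,73],"uu":{"uw":24,"vdg":68}},"ktf":{"kxo":{"sav":94,"wx":99},"ld":21,"rz":{"baj":22,"uc":99,"vp":18}}}
After op 13 (remove /diq): {"hzz":{"pmh":[78,58,84,84,69],"rt":{"hkw":62,"wv":63},"sg":{"j":36,"m":18,"y":51},"vm":69,"y":{"ov":1,"yng":16}},"it":{"njg":{"oi":96,"vp":92,"zov":75},"o":[26,17,87,66,65],"ph":[20,72,45,17,73],"uu":{"uw":24,"vdg":68}},"ktf":{"kxo":{"sav":94,"wx":99},"ld":21,"rz":{"baj":22,"uc":99,"vp":18}}}
After op 14 (add /it/njg/nyo 97): {"hzz":{"pmh":[78,58,84,84,69],"rt":{"hkw":62,"wv":63},"sg":{"j":36,"m":18,"y":51},"vm":69,"y":{"ov":1,"yng":16}},"it":{"njg":{"nyo":97,"oi":96,"vp":92,"zov":75},"o":[26,17,87,66,65],"ph":[20,72,45,17,73],"uu":{"uw":24,"vdg":68}},"ktf":{"kxo":{"sav":94,"wx":99},"ld":21,"rz":{"baj":22,"uc":99,"vp":18}}}
Size at path /ktf: 3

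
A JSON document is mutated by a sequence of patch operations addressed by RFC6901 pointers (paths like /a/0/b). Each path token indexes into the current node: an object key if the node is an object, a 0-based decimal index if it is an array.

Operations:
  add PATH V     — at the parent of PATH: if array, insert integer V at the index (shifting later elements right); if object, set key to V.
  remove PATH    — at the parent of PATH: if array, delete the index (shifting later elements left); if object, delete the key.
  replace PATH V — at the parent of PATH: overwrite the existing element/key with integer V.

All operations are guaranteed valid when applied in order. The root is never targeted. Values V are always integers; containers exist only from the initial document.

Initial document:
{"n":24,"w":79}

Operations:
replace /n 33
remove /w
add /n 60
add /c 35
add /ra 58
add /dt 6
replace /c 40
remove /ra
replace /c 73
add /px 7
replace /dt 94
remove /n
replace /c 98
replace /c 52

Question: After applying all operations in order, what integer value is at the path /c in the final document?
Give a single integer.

Answer: 52

Derivation:
After op 1 (replace /n 33): {"n":33,"w":79}
After op 2 (remove /w): {"n":33}
After op 3 (add /n 60): {"n":60}
After op 4 (add /c 35): {"c":35,"n":60}
After op 5 (add /ra 58): {"c":35,"n":60,"ra":58}
After op 6 (add /dt 6): {"c":35,"dt":6,"n":60,"ra":58}
After op 7 (replace /c 40): {"c":40,"dt":6,"n":60,"ra":58}
After op 8 (remove /ra): {"c":40,"dt":6,"n":60}
After op 9 (replace /c 73): {"c":73,"dt":6,"n":60}
After op 10 (add /px 7): {"c":73,"dt":6,"n":60,"px":7}
After op 11 (replace /dt 94): {"c":73,"dt":94,"n":60,"px":7}
After op 12 (remove /n): {"c":73,"dt":94,"px":7}
After op 13 (replace /c 98): {"c":98,"dt":94,"px":7}
After op 14 (replace /c 52): {"c":52,"dt":94,"px":7}
Value at /c: 52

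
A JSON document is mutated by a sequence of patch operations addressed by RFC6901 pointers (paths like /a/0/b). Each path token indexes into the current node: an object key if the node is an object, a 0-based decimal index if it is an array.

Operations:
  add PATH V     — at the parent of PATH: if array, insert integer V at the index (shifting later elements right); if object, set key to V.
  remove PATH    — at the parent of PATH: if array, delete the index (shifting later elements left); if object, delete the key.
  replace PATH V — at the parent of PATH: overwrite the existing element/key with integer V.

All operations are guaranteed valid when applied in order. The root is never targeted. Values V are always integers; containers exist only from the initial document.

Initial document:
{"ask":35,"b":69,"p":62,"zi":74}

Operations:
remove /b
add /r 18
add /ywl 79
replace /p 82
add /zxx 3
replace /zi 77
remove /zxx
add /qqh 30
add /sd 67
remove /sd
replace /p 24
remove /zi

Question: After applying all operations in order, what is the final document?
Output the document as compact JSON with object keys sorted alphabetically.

Answer: {"ask":35,"p":24,"qqh":30,"r":18,"ywl":79}

Derivation:
After op 1 (remove /b): {"ask":35,"p":62,"zi":74}
After op 2 (add /r 18): {"ask":35,"p":62,"r":18,"zi":74}
After op 3 (add /ywl 79): {"ask":35,"p":62,"r":18,"ywl":79,"zi":74}
After op 4 (replace /p 82): {"ask":35,"p":82,"r":18,"ywl":79,"zi":74}
After op 5 (add /zxx 3): {"ask":35,"p":82,"r":18,"ywl":79,"zi":74,"zxx":3}
After op 6 (replace /zi 77): {"ask":35,"p":82,"r":18,"ywl":79,"zi":77,"zxx":3}
After op 7 (remove /zxx): {"ask":35,"p":82,"r":18,"ywl":79,"zi":77}
After op 8 (add /qqh 30): {"ask":35,"p":82,"qqh":30,"r":18,"ywl":79,"zi":77}
After op 9 (add /sd 67): {"ask":35,"p":82,"qqh":30,"r":18,"sd":67,"ywl":79,"zi":77}
After op 10 (remove /sd): {"ask":35,"p":82,"qqh":30,"r":18,"ywl":79,"zi":77}
After op 11 (replace /p 24): {"ask":35,"p":24,"qqh":30,"r":18,"ywl":79,"zi":77}
After op 12 (remove /zi): {"ask":35,"p":24,"qqh":30,"r":18,"ywl":79}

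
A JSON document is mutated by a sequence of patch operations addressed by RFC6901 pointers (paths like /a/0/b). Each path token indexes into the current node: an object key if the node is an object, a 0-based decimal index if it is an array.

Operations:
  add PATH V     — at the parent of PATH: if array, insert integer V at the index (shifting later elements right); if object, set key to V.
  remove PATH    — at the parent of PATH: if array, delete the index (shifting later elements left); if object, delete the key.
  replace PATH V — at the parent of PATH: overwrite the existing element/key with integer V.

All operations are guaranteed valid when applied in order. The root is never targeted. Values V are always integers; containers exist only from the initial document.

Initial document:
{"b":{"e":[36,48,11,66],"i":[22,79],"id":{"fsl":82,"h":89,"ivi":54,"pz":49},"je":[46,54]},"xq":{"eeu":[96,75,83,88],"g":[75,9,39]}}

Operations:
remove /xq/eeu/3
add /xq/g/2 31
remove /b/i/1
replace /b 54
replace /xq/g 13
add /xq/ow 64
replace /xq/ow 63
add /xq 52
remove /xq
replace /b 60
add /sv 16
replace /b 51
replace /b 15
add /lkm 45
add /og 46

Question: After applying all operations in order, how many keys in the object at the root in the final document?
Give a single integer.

Answer: 4

Derivation:
After op 1 (remove /xq/eeu/3): {"b":{"e":[36,48,11,66],"i":[22,79],"id":{"fsl":82,"h":89,"ivi":54,"pz":49},"je":[46,54]},"xq":{"eeu":[96,75,83],"g":[75,9,39]}}
After op 2 (add /xq/g/2 31): {"b":{"e":[36,48,11,66],"i":[22,79],"id":{"fsl":82,"h":89,"ivi":54,"pz":49},"je":[46,54]},"xq":{"eeu":[96,75,83],"g":[75,9,31,39]}}
After op 3 (remove /b/i/1): {"b":{"e":[36,48,11,66],"i":[22],"id":{"fsl":82,"h":89,"ivi":54,"pz":49},"je":[46,54]},"xq":{"eeu":[96,75,83],"g":[75,9,31,39]}}
After op 4 (replace /b 54): {"b":54,"xq":{"eeu":[96,75,83],"g":[75,9,31,39]}}
After op 5 (replace /xq/g 13): {"b":54,"xq":{"eeu":[96,75,83],"g":13}}
After op 6 (add /xq/ow 64): {"b":54,"xq":{"eeu":[96,75,83],"g":13,"ow":64}}
After op 7 (replace /xq/ow 63): {"b":54,"xq":{"eeu":[96,75,83],"g":13,"ow":63}}
After op 8 (add /xq 52): {"b":54,"xq":52}
After op 9 (remove /xq): {"b":54}
After op 10 (replace /b 60): {"b":60}
After op 11 (add /sv 16): {"b":60,"sv":16}
After op 12 (replace /b 51): {"b":51,"sv":16}
After op 13 (replace /b 15): {"b":15,"sv":16}
After op 14 (add /lkm 45): {"b":15,"lkm":45,"sv":16}
After op 15 (add /og 46): {"b":15,"lkm":45,"og":46,"sv":16}
Size at the root: 4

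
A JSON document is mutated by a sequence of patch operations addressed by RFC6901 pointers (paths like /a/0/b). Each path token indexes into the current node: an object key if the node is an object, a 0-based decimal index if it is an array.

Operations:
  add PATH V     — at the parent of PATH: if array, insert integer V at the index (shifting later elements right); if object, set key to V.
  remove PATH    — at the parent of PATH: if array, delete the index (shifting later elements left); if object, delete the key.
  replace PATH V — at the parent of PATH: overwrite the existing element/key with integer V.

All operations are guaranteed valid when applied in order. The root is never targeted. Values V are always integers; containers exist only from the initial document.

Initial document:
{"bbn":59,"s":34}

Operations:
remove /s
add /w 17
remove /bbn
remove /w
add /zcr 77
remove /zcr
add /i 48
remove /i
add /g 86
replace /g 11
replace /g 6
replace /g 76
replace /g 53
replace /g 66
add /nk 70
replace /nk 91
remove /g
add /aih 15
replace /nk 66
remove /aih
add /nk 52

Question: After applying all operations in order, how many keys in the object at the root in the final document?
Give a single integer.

Answer: 1

Derivation:
After op 1 (remove /s): {"bbn":59}
After op 2 (add /w 17): {"bbn":59,"w":17}
After op 3 (remove /bbn): {"w":17}
After op 4 (remove /w): {}
After op 5 (add /zcr 77): {"zcr":77}
After op 6 (remove /zcr): {}
After op 7 (add /i 48): {"i":48}
After op 8 (remove /i): {}
After op 9 (add /g 86): {"g":86}
After op 10 (replace /g 11): {"g":11}
After op 11 (replace /g 6): {"g":6}
After op 12 (replace /g 76): {"g":76}
After op 13 (replace /g 53): {"g":53}
After op 14 (replace /g 66): {"g":66}
After op 15 (add /nk 70): {"g":66,"nk":70}
After op 16 (replace /nk 91): {"g":66,"nk":91}
After op 17 (remove /g): {"nk":91}
After op 18 (add /aih 15): {"aih":15,"nk":91}
After op 19 (replace /nk 66): {"aih":15,"nk":66}
After op 20 (remove /aih): {"nk":66}
After op 21 (add /nk 52): {"nk":52}
Size at the root: 1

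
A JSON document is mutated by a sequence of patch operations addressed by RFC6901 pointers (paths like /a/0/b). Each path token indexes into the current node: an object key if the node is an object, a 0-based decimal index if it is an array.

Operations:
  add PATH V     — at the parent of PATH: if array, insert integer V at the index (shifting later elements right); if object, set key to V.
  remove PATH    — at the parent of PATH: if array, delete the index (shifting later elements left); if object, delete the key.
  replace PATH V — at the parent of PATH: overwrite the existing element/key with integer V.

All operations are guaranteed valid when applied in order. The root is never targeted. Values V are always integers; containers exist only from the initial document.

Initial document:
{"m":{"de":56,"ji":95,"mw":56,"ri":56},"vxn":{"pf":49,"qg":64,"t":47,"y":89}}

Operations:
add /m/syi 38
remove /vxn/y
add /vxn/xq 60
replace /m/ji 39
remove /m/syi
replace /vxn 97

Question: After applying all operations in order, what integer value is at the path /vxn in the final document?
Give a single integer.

Answer: 97

Derivation:
After op 1 (add /m/syi 38): {"m":{"de":56,"ji":95,"mw":56,"ri":56,"syi":38},"vxn":{"pf":49,"qg":64,"t":47,"y":89}}
After op 2 (remove /vxn/y): {"m":{"de":56,"ji":95,"mw":56,"ri":56,"syi":38},"vxn":{"pf":49,"qg":64,"t":47}}
After op 3 (add /vxn/xq 60): {"m":{"de":56,"ji":95,"mw":56,"ri":56,"syi":38},"vxn":{"pf":49,"qg":64,"t":47,"xq":60}}
After op 4 (replace /m/ji 39): {"m":{"de":56,"ji":39,"mw":56,"ri":56,"syi":38},"vxn":{"pf":49,"qg":64,"t":47,"xq":60}}
After op 5 (remove /m/syi): {"m":{"de":56,"ji":39,"mw":56,"ri":56},"vxn":{"pf":49,"qg":64,"t":47,"xq":60}}
After op 6 (replace /vxn 97): {"m":{"de":56,"ji":39,"mw":56,"ri":56},"vxn":97}
Value at /vxn: 97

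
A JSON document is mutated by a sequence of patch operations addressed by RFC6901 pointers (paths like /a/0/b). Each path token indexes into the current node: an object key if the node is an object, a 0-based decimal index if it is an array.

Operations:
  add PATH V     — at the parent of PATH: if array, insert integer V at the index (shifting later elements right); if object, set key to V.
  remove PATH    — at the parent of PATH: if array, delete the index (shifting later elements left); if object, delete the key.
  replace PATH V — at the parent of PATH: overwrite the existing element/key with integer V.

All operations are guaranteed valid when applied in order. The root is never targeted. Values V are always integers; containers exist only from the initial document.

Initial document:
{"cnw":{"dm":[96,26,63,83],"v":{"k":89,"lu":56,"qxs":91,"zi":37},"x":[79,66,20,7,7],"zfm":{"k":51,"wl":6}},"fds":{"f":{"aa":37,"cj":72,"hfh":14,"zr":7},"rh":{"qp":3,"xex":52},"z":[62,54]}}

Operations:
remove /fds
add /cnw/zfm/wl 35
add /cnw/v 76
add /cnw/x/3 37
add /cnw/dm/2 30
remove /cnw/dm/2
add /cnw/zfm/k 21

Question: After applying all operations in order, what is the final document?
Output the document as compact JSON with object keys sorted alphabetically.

After op 1 (remove /fds): {"cnw":{"dm":[96,26,63,83],"v":{"k":89,"lu":56,"qxs":91,"zi":37},"x":[79,66,20,7,7],"zfm":{"k":51,"wl":6}}}
After op 2 (add /cnw/zfm/wl 35): {"cnw":{"dm":[96,26,63,83],"v":{"k":89,"lu":56,"qxs":91,"zi":37},"x":[79,66,20,7,7],"zfm":{"k":51,"wl":35}}}
After op 3 (add /cnw/v 76): {"cnw":{"dm":[96,26,63,83],"v":76,"x":[79,66,20,7,7],"zfm":{"k":51,"wl":35}}}
After op 4 (add /cnw/x/3 37): {"cnw":{"dm":[96,26,63,83],"v":76,"x":[79,66,20,37,7,7],"zfm":{"k":51,"wl":35}}}
After op 5 (add /cnw/dm/2 30): {"cnw":{"dm":[96,26,30,63,83],"v":76,"x":[79,66,20,37,7,7],"zfm":{"k":51,"wl":35}}}
After op 6 (remove /cnw/dm/2): {"cnw":{"dm":[96,26,63,83],"v":76,"x":[79,66,20,37,7,7],"zfm":{"k":51,"wl":35}}}
After op 7 (add /cnw/zfm/k 21): {"cnw":{"dm":[96,26,63,83],"v":76,"x":[79,66,20,37,7,7],"zfm":{"k":21,"wl":35}}}

Answer: {"cnw":{"dm":[96,26,63,83],"v":76,"x":[79,66,20,37,7,7],"zfm":{"k":21,"wl":35}}}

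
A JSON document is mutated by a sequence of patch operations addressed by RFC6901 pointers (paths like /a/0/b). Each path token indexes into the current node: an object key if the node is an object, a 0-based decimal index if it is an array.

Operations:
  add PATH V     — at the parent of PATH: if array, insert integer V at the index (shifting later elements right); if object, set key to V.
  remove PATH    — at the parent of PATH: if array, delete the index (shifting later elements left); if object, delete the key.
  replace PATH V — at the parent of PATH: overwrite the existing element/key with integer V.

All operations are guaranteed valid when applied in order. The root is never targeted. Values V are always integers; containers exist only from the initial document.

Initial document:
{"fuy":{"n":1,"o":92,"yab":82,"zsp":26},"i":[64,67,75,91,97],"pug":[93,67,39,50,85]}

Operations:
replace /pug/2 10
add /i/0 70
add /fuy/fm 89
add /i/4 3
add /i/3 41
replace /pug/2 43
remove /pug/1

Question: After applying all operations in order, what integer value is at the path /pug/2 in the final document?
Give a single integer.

Answer: 50

Derivation:
After op 1 (replace /pug/2 10): {"fuy":{"n":1,"o":92,"yab":82,"zsp":26},"i":[64,67,75,91,97],"pug":[93,67,10,50,85]}
After op 2 (add /i/0 70): {"fuy":{"n":1,"o":92,"yab":82,"zsp":26},"i":[70,64,67,75,91,97],"pug":[93,67,10,50,85]}
After op 3 (add /fuy/fm 89): {"fuy":{"fm":89,"n":1,"o":92,"yab":82,"zsp":26},"i":[70,64,67,75,91,97],"pug":[93,67,10,50,85]}
After op 4 (add /i/4 3): {"fuy":{"fm":89,"n":1,"o":92,"yab":82,"zsp":26},"i":[70,64,67,75,3,91,97],"pug":[93,67,10,50,85]}
After op 5 (add /i/3 41): {"fuy":{"fm":89,"n":1,"o":92,"yab":82,"zsp":26},"i":[70,64,67,41,75,3,91,97],"pug":[93,67,10,50,85]}
After op 6 (replace /pug/2 43): {"fuy":{"fm":89,"n":1,"o":92,"yab":82,"zsp":26},"i":[70,64,67,41,75,3,91,97],"pug":[93,67,43,50,85]}
After op 7 (remove /pug/1): {"fuy":{"fm":89,"n":1,"o":92,"yab":82,"zsp":26},"i":[70,64,67,41,75,3,91,97],"pug":[93,43,50,85]}
Value at /pug/2: 50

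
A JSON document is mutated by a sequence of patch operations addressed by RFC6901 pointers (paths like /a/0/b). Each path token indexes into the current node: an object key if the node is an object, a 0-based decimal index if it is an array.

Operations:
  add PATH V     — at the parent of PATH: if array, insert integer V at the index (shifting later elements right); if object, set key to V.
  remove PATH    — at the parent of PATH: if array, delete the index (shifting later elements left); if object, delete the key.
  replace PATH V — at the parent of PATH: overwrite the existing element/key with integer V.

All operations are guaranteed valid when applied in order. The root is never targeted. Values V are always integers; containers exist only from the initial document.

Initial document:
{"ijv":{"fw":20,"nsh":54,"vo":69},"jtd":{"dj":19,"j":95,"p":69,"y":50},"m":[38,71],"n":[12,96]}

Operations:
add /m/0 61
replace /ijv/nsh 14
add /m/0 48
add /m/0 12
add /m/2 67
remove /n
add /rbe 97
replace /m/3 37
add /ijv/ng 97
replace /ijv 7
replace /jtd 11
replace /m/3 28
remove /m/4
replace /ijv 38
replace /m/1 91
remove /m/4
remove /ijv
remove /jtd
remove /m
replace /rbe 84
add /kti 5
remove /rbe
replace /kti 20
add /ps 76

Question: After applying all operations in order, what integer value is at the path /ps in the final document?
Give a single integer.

After op 1 (add /m/0 61): {"ijv":{"fw":20,"nsh":54,"vo":69},"jtd":{"dj":19,"j":95,"p":69,"y":50},"m":[61,38,71],"n":[12,96]}
After op 2 (replace /ijv/nsh 14): {"ijv":{"fw":20,"nsh":14,"vo":69},"jtd":{"dj":19,"j":95,"p":69,"y":50},"m":[61,38,71],"n":[12,96]}
After op 3 (add /m/0 48): {"ijv":{"fw":20,"nsh":14,"vo":69},"jtd":{"dj":19,"j":95,"p":69,"y":50},"m":[48,61,38,71],"n":[12,96]}
After op 4 (add /m/0 12): {"ijv":{"fw":20,"nsh":14,"vo":69},"jtd":{"dj":19,"j":95,"p":69,"y":50},"m":[12,48,61,38,71],"n":[12,96]}
After op 5 (add /m/2 67): {"ijv":{"fw":20,"nsh":14,"vo":69},"jtd":{"dj":19,"j":95,"p":69,"y":50},"m":[12,48,67,61,38,71],"n":[12,96]}
After op 6 (remove /n): {"ijv":{"fw":20,"nsh":14,"vo":69},"jtd":{"dj":19,"j":95,"p":69,"y":50},"m":[12,48,67,61,38,71]}
After op 7 (add /rbe 97): {"ijv":{"fw":20,"nsh":14,"vo":69},"jtd":{"dj":19,"j":95,"p":69,"y":50},"m":[12,48,67,61,38,71],"rbe":97}
After op 8 (replace /m/3 37): {"ijv":{"fw":20,"nsh":14,"vo":69},"jtd":{"dj":19,"j":95,"p":69,"y":50},"m":[12,48,67,37,38,71],"rbe":97}
After op 9 (add /ijv/ng 97): {"ijv":{"fw":20,"ng":97,"nsh":14,"vo":69},"jtd":{"dj":19,"j":95,"p":69,"y":50},"m":[12,48,67,37,38,71],"rbe":97}
After op 10 (replace /ijv 7): {"ijv":7,"jtd":{"dj":19,"j":95,"p":69,"y":50},"m":[12,48,67,37,38,71],"rbe":97}
After op 11 (replace /jtd 11): {"ijv":7,"jtd":11,"m":[12,48,67,37,38,71],"rbe":97}
After op 12 (replace /m/3 28): {"ijv":7,"jtd":11,"m":[12,48,67,28,38,71],"rbe":97}
After op 13 (remove /m/4): {"ijv":7,"jtd":11,"m":[12,48,67,28,71],"rbe":97}
After op 14 (replace /ijv 38): {"ijv":38,"jtd":11,"m":[12,48,67,28,71],"rbe":97}
After op 15 (replace /m/1 91): {"ijv":38,"jtd":11,"m":[12,91,67,28,71],"rbe":97}
After op 16 (remove /m/4): {"ijv":38,"jtd":11,"m":[12,91,67,28],"rbe":97}
After op 17 (remove /ijv): {"jtd":11,"m":[12,91,67,28],"rbe":97}
After op 18 (remove /jtd): {"m":[12,91,67,28],"rbe":97}
After op 19 (remove /m): {"rbe":97}
After op 20 (replace /rbe 84): {"rbe":84}
After op 21 (add /kti 5): {"kti":5,"rbe":84}
After op 22 (remove /rbe): {"kti":5}
After op 23 (replace /kti 20): {"kti":20}
After op 24 (add /ps 76): {"kti":20,"ps":76}
Value at /ps: 76

Answer: 76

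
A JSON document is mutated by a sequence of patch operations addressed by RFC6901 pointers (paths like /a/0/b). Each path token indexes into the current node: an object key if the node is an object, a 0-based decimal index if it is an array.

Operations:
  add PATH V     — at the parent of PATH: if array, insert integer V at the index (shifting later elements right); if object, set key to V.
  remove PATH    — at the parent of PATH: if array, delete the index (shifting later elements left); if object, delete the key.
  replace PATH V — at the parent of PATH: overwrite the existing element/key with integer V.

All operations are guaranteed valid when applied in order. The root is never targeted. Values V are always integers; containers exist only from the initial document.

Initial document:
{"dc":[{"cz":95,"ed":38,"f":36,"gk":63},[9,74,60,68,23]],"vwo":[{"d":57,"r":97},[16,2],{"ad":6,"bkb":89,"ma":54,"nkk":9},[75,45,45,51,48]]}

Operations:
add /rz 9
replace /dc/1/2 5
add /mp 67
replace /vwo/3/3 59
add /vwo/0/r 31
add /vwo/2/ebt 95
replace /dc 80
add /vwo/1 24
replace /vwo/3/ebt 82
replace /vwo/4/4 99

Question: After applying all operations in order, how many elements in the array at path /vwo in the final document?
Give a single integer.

After op 1 (add /rz 9): {"dc":[{"cz":95,"ed":38,"f":36,"gk":63},[9,74,60,68,23]],"rz":9,"vwo":[{"d":57,"r":97},[16,2],{"ad":6,"bkb":89,"ma":54,"nkk":9},[75,45,45,51,48]]}
After op 2 (replace /dc/1/2 5): {"dc":[{"cz":95,"ed":38,"f":36,"gk":63},[9,74,5,68,23]],"rz":9,"vwo":[{"d":57,"r":97},[16,2],{"ad":6,"bkb":89,"ma":54,"nkk":9},[75,45,45,51,48]]}
After op 3 (add /mp 67): {"dc":[{"cz":95,"ed":38,"f":36,"gk":63},[9,74,5,68,23]],"mp":67,"rz":9,"vwo":[{"d":57,"r":97},[16,2],{"ad":6,"bkb":89,"ma":54,"nkk":9},[75,45,45,51,48]]}
After op 4 (replace /vwo/3/3 59): {"dc":[{"cz":95,"ed":38,"f":36,"gk":63},[9,74,5,68,23]],"mp":67,"rz":9,"vwo":[{"d":57,"r":97},[16,2],{"ad":6,"bkb":89,"ma":54,"nkk":9},[75,45,45,59,48]]}
After op 5 (add /vwo/0/r 31): {"dc":[{"cz":95,"ed":38,"f":36,"gk":63},[9,74,5,68,23]],"mp":67,"rz":9,"vwo":[{"d":57,"r":31},[16,2],{"ad":6,"bkb":89,"ma":54,"nkk":9},[75,45,45,59,48]]}
After op 6 (add /vwo/2/ebt 95): {"dc":[{"cz":95,"ed":38,"f":36,"gk":63},[9,74,5,68,23]],"mp":67,"rz":9,"vwo":[{"d":57,"r":31},[16,2],{"ad":6,"bkb":89,"ebt":95,"ma":54,"nkk":9},[75,45,45,59,48]]}
After op 7 (replace /dc 80): {"dc":80,"mp":67,"rz":9,"vwo":[{"d":57,"r":31},[16,2],{"ad":6,"bkb":89,"ebt":95,"ma":54,"nkk":9},[75,45,45,59,48]]}
After op 8 (add /vwo/1 24): {"dc":80,"mp":67,"rz":9,"vwo":[{"d":57,"r":31},24,[16,2],{"ad":6,"bkb":89,"ebt":95,"ma":54,"nkk":9},[75,45,45,59,48]]}
After op 9 (replace /vwo/3/ebt 82): {"dc":80,"mp":67,"rz":9,"vwo":[{"d":57,"r":31},24,[16,2],{"ad":6,"bkb":89,"ebt":82,"ma":54,"nkk":9},[75,45,45,59,48]]}
After op 10 (replace /vwo/4/4 99): {"dc":80,"mp":67,"rz":9,"vwo":[{"d":57,"r":31},24,[16,2],{"ad":6,"bkb":89,"ebt":82,"ma":54,"nkk":9},[75,45,45,59,99]]}
Size at path /vwo: 5

Answer: 5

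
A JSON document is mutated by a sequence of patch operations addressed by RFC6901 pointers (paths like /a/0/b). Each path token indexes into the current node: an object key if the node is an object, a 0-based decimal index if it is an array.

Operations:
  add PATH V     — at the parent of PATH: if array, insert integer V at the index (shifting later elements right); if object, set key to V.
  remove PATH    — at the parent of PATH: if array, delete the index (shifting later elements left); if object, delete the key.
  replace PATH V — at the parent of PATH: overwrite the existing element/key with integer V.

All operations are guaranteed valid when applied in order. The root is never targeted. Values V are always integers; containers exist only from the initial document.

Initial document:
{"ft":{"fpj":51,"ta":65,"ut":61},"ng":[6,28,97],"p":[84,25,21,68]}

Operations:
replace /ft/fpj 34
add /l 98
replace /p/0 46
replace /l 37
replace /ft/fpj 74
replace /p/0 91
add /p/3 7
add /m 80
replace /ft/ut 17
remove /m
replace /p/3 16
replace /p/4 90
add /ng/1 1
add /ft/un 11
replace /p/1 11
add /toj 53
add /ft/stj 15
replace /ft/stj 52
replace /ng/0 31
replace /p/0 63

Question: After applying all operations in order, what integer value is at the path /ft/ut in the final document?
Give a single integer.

Answer: 17

Derivation:
After op 1 (replace /ft/fpj 34): {"ft":{"fpj":34,"ta":65,"ut":61},"ng":[6,28,97],"p":[84,25,21,68]}
After op 2 (add /l 98): {"ft":{"fpj":34,"ta":65,"ut":61},"l":98,"ng":[6,28,97],"p":[84,25,21,68]}
After op 3 (replace /p/0 46): {"ft":{"fpj":34,"ta":65,"ut":61},"l":98,"ng":[6,28,97],"p":[46,25,21,68]}
After op 4 (replace /l 37): {"ft":{"fpj":34,"ta":65,"ut":61},"l":37,"ng":[6,28,97],"p":[46,25,21,68]}
After op 5 (replace /ft/fpj 74): {"ft":{"fpj":74,"ta":65,"ut":61},"l":37,"ng":[6,28,97],"p":[46,25,21,68]}
After op 6 (replace /p/0 91): {"ft":{"fpj":74,"ta":65,"ut":61},"l":37,"ng":[6,28,97],"p":[91,25,21,68]}
After op 7 (add /p/3 7): {"ft":{"fpj":74,"ta":65,"ut":61},"l":37,"ng":[6,28,97],"p":[91,25,21,7,68]}
After op 8 (add /m 80): {"ft":{"fpj":74,"ta":65,"ut":61},"l":37,"m":80,"ng":[6,28,97],"p":[91,25,21,7,68]}
After op 9 (replace /ft/ut 17): {"ft":{"fpj":74,"ta":65,"ut":17},"l":37,"m":80,"ng":[6,28,97],"p":[91,25,21,7,68]}
After op 10 (remove /m): {"ft":{"fpj":74,"ta":65,"ut":17},"l":37,"ng":[6,28,97],"p":[91,25,21,7,68]}
After op 11 (replace /p/3 16): {"ft":{"fpj":74,"ta":65,"ut":17},"l":37,"ng":[6,28,97],"p":[91,25,21,16,68]}
After op 12 (replace /p/4 90): {"ft":{"fpj":74,"ta":65,"ut":17},"l":37,"ng":[6,28,97],"p":[91,25,21,16,90]}
After op 13 (add /ng/1 1): {"ft":{"fpj":74,"ta":65,"ut":17},"l":37,"ng":[6,1,28,97],"p":[91,25,21,16,90]}
After op 14 (add /ft/un 11): {"ft":{"fpj":74,"ta":65,"un":11,"ut":17},"l":37,"ng":[6,1,28,97],"p":[91,25,21,16,90]}
After op 15 (replace /p/1 11): {"ft":{"fpj":74,"ta":65,"un":11,"ut":17},"l":37,"ng":[6,1,28,97],"p":[91,11,21,16,90]}
After op 16 (add /toj 53): {"ft":{"fpj":74,"ta":65,"un":11,"ut":17},"l":37,"ng":[6,1,28,97],"p":[91,11,21,16,90],"toj":53}
After op 17 (add /ft/stj 15): {"ft":{"fpj":74,"stj":15,"ta":65,"un":11,"ut":17},"l":37,"ng":[6,1,28,97],"p":[91,11,21,16,90],"toj":53}
After op 18 (replace /ft/stj 52): {"ft":{"fpj":74,"stj":52,"ta":65,"un":11,"ut":17},"l":37,"ng":[6,1,28,97],"p":[91,11,21,16,90],"toj":53}
After op 19 (replace /ng/0 31): {"ft":{"fpj":74,"stj":52,"ta":65,"un":11,"ut":17},"l":37,"ng":[31,1,28,97],"p":[91,11,21,16,90],"toj":53}
After op 20 (replace /p/0 63): {"ft":{"fpj":74,"stj":52,"ta":65,"un":11,"ut":17},"l":37,"ng":[31,1,28,97],"p":[63,11,21,16,90],"toj":53}
Value at /ft/ut: 17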